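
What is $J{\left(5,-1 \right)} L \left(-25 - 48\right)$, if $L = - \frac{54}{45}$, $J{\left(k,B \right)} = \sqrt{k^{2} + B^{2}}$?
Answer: $\frac{438 \sqrt{26}}{5} \approx 446.67$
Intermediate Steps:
$J{\left(k,B \right)} = \sqrt{B^{2} + k^{2}}$
$L = - \frac{6}{5}$ ($L = \left(-54\right) \frac{1}{45} = - \frac{6}{5} \approx -1.2$)
$J{\left(5,-1 \right)} L \left(-25 - 48\right) = \sqrt{\left(-1\right)^{2} + 5^{2}} \left(- \frac{6}{5}\right) \left(-25 - 48\right) = \sqrt{1 + 25} \left(- \frac{6}{5}\right) \left(-25 - 48\right) = \sqrt{26} \left(- \frac{6}{5}\right) \left(-73\right) = - \frac{6 \sqrt{26}}{5} \left(-73\right) = \frac{438 \sqrt{26}}{5}$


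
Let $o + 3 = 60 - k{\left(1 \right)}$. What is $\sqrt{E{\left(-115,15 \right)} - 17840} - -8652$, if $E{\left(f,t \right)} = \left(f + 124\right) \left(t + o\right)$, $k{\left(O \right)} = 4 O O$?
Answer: $8652 + 2 i \sqrt{4307} \approx 8652.0 + 131.26 i$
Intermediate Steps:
$k{\left(O \right)} = 4 O^{2}$
$o = 53$ ($o = -3 + \left(60 - 4 \cdot 1^{2}\right) = -3 + \left(60 - 4 \cdot 1\right) = -3 + \left(60 - 4\right) = -3 + 56 = 53$)
$E{\left(f,t \right)} = \left(53 + t\right) \left(124 + f\right)$ ($E{\left(f,t \right)} = \left(f + 124\right) \left(t + 53\right) = \left(124 + f\right) \left(53 + t\right) = \left(53 + t\right) \left(124 + f\right)$)
$\sqrt{E{\left(-115,15 \right)} - 17840} - -8652 = \sqrt{\left(6572 + 53 \left(-115\right) + 124 \cdot 15 - 1725\right) - 17840} - -8652 = \sqrt{\left(6572 - 6095 + 1860 - 1725\right) - 17840} + 8652 = \sqrt{612 - 17840} + 8652 = \sqrt{-17228} + 8652 = 2 i \sqrt{4307} + 8652 = 8652 + 2 i \sqrt{4307}$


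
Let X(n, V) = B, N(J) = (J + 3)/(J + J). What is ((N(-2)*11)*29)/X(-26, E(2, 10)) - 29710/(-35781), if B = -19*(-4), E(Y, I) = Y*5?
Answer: -2382299/10877424 ≈ -0.21901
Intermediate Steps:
N(J) = (3 + J)/(2*J) (N(J) = (3 + J)/((2*J)) = (3 + J)*(1/(2*J)) = (3 + J)/(2*J))
E(Y, I) = 5*Y
B = 76
X(n, V) = 76
((N(-2)*11)*29)/X(-26, E(2, 10)) - 29710/(-35781) = ((((1/2)*(3 - 2)/(-2))*11)*29)/76 - 29710/(-35781) = ((((1/2)*(-1/2)*1)*11)*29)*(1/76) - 29710*(-1/35781) = (-1/4*11*29)*(1/76) + 29710/35781 = -11/4*29*(1/76) + 29710/35781 = -319/4*1/76 + 29710/35781 = -319/304 + 29710/35781 = -2382299/10877424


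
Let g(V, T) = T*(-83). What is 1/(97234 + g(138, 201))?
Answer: 1/80551 ≈ 1.2415e-5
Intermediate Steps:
g(V, T) = -83*T
1/(97234 + g(138, 201)) = 1/(97234 - 83*201) = 1/(97234 - 16683) = 1/80551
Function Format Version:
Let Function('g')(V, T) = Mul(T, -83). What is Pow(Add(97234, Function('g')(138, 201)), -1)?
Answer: Rational(1, 80551) ≈ 1.2415e-5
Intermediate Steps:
Function('g')(V, T) = Mul(-83, T)
Pow(Add(97234, Function('g')(138, 201)), -1) = Pow(Add(97234, Mul(-83, 201)), -1) = Pow(Add(97234, -16683), -1) = Pow(80551, -1) = Rational(1, 80551)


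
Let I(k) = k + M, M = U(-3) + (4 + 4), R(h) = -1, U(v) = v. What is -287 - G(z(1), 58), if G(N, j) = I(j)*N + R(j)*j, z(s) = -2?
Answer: -103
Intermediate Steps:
M = 5 (M = -3 + (4 + 4) = -3 + 8 = 5)
I(k) = 5 + k (I(k) = k + 5 = 5 + k)
G(N, j) = -j + N*(5 + j) (G(N, j) = (5 + j)*N - j = N*(5 + j) - j = -j + N*(5 + j))
-287 - G(z(1), 58) = -287 - (-1*58 - 2*(5 + 58)) = -287 - (-58 - 2*63) = -287 - (-58 - 126) = -287 - 1*(-184) = -287 + 184 = -103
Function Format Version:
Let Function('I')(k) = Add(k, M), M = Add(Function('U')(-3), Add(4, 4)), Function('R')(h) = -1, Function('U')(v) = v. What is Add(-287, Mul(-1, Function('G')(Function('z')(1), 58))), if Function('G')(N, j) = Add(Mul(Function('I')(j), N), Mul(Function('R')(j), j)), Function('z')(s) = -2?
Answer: -103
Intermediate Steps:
M = 5 (M = Add(-3, Add(4, 4)) = Add(-3, 8) = 5)
Function('I')(k) = Add(5, k) (Function('I')(k) = Add(k, 5) = Add(5, k))
Function('G')(N, j) = Add(Mul(-1, j), Mul(N, Add(5, j))) (Function('G')(N, j) = Add(Mul(Add(5, j), N), Mul(-1, j)) = Add(Mul(N, Add(5, j)), Mul(-1, j)) = Add(Mul(-1, j), Mul(N, Add(5, j))))
Add(-287, Mul(-1, Function('G')(Function('z')(1), 58))) = Add(-287, Mul(-1, Add(Mul(-1, 58), Mul(-2, Add(5, 58))))) = Add(-287, Mul(-1, Add(-58, Mul(-2, 63)))) = Add(-287, Mul(-1, Add(-58, -126))) = Add(-287, Mul(-1, -184)) = Add(-287, 184) = -103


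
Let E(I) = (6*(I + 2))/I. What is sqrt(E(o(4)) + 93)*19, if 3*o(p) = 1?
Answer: 57*sqrt(15) ≈ 220.76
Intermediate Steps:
o(p) = 1/3 (o(p) = (1/3)*1 = 1/3)
E(I) = (12 + 6*I)/I (E(I) = (6*(2 + I))/I = (12 + 6*I)/I)
sqrt(E(o(4)) + 93)*19 = sqrt((6 + 12/(1/3)) + 93)*19 = sqrt((6 + 12*3) + 93)*19 = sqrt((6 + 36) + 93)*19 = sqrt(42 + 93)*19 = sqrt(135)*19 = (3*sqrt(15))*19 = 57*sqrt(15)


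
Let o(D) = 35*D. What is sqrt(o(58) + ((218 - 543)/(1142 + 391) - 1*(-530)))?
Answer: sqrt(6015729615)/1533 ≈ 50.594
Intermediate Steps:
sqrt(o(58) + ((218 - 543)/(1142 + 391) - 1*(-530))) = sqrt(35*58 + ((218 - 543)/(1142 + 391) - 1*(-530))) = sqrt(2030 + (-325/1533 + 530)) = sqrt(2030 + 812165/1533) = sqrt(3924155/1533) = sqrt(6015729615)/1533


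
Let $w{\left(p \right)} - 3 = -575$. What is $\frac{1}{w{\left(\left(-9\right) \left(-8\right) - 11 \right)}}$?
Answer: $- \frac{1}{572} \approx -0.0017483$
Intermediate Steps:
$w{\left(p \right)} = -572$ ($w{\left(p \right)} = 3 - 575 = -572$)
$\frac{1}{w{\left(\left(-9\right) \left(-8\right) - 11 \right)}} = \frac{1}{-572} = - \frac{1}{572}$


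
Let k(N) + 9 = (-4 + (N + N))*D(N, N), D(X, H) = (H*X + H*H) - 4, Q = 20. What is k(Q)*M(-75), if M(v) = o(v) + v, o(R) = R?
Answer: -4297050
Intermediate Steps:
M(v) = 2*v (M(v) = v + v = 2*v)
D(X, H) = -4 + H² + H*X (D(X, H) = (H*X + H²) - 4 = (H² + H*X) - 4 = -4 + H² + H*X)
k(N) = -9 + (-4 + 2*N)*(-4 + 2*N²) (k(N) = -9 + (-4 + (N + N))*(-4 + N² + N*N) = -9 + (-4 + 2*N)*(-4 + N² + N²) = -9 + (-4 + 2*N)*(-4 + 2*N²))
k(Q)*M(-75) = (7 - 8*20² + 4*20*(-2 + 20²))*(2*(-75)) = (7 - 8*400 + 4*20*(-2 + 400))*(-150) = (7 - 3200 + 4*20*398)*(-150) = (7 - 3200 + 31840)*(-150) = 28647*(-150) = -4297050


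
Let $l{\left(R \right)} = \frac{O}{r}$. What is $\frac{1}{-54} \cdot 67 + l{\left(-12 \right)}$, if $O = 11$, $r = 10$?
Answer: $- \frac{19}{135} \approx -0.14074$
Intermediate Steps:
$l{\left(R \right)} = \frac{11}{10}$
$\frac{1}{-54} \cdot 67 + l{\left(-12 \right)} = \frac{1}{-54} \cdot 67 + \frac{11}{10} = \left(- \frac{1}{54}\right) 67 + \frac{11}{10} = - \frac{67}{54} + \frac{11}{10} = - \frac{19}{135}$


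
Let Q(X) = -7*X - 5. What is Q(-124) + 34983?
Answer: 35846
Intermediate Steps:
Q(X) = -5 - 7*X
Q(-124) + 34983 = (-5 - 7*(-124)) + 34983 = (-5 + 868) + 34983 = 863 + 34983 = 35846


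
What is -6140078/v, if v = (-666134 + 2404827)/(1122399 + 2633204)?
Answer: -23059695357034/1738693 ≈ -1.3263e+7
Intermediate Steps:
v = 1738693/3755603 ≈ 0.46296
-6140078/v = -6140078/1738693/3755603 = -6140078*3755603/1738693 = -23059695357034/1738693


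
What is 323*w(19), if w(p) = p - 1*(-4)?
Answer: 7429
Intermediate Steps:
w(p) = 4 + p (w(p) = p + 4 = 4 + p)
323*w(19) = 323*(4 + 19) = 323*23 = 7429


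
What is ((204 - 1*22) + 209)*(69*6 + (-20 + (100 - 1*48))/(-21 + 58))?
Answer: 6001850/37 ≈ 1.6221e+5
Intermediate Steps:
((204 - 1*22) + 209)*(69*6 + (-20 + (100 - 1*48))/(-21 + 58)) = ((204 - 22) + 209)*(414 + (-20 + (100 - 48))/37) = (182 + 209)*(414 + (-20 + 52)*(1/37)) = 391*(414 + 32*(1/37)) = 391*(414 + 32/37) = 391*(15350/37) = 6001850/37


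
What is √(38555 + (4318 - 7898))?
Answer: 5*√1399 ≈ 187.02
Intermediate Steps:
√(38555 + (4318 - 7898)) = √(38555 - 3580) = √34975 = 5*√1399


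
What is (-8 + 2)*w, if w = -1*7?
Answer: 42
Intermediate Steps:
w = -7
(-8 + 2)*w = (-8 + 2)*(-7) = -6*(-7) = 42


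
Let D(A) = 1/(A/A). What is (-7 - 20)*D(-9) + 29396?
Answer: 29369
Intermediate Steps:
D(A) = 1 (D(A) = 1/1 = 1)
(-7 - 20)*D(-9) + 29396 = (-7 - 20)*1 + 29396 = -27*1 + 29396 = -27 + 29396 = 29369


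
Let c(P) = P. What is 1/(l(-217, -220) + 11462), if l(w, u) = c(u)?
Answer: 1/11242 ≈ 8.8952e-5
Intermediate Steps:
l(w, u) = u
1/(l(-217, -220) + 11462) = 1/(-220 + 11462) = 1/11242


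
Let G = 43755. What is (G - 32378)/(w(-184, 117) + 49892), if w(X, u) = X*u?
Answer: 11377/28364 ≈ 0.40111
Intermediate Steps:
(G - 32378)/(w(-184, 117) + 49892) = (43755 - 32378)/(-184*117 + 49892) = 11377/(-21528 + 49892) = 11377/28364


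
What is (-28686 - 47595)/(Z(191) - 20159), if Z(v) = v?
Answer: 25427/6656 ≈ 3.8202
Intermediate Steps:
(-28686 - 47595)/(Z(191) - 20159) = (-28686 - 47595)/(191 - 20159) = -76281/(-19968) = -76281*(-1/19968) = 25427/6656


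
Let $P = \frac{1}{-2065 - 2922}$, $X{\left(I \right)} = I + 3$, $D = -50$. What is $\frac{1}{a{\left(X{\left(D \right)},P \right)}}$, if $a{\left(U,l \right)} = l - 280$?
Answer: $- \frac{4987}{1396361} \approx -0.0035714$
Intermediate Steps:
$X{\left(I \right)} = 3 + I$
$P = - \frac{1}{4987}$ ($P = \frac{1}{-4987} = - \frac{1}{4987} \approx -0.00020052$)
$a{\left(U,l \right)} = -280 + l$
$\frac{1}{a{\left(X{\left(D \right)},P \right)}} = \frac{1}{-280 - \frac{1}{4987}} = \frac{1}{- \frac{1396361}{4987}} = - \frac{4987}{1396361}$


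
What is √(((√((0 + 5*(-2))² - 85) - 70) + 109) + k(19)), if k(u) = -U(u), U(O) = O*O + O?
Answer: √(-341 + √15) ≈ 18.361*I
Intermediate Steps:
U(O) = O + O² (U(O) = O² + O = O + O²)
k(u) = -u*(1 + u)
√(((√((0 + 5*(-2))² - 85) - 70) + 109) + k(19)) = √(((√((0 + 5*(-2))² - 85) - 70) + 109) - 1*19*(1 + 19)) = √(((√((0 - 10)² - 85) - 70) + 109) - 1*19*20) = √(((√((-10)² - 85) - 70) + 109) - 380) = √(((√(100 - 85) - 70) + 109) - 380) = √(((√15 - 70) + 109) - 380) = √(((-70 + √15) + 109) - 380) = √((39 + √15) - 380) = √(-341 + √15)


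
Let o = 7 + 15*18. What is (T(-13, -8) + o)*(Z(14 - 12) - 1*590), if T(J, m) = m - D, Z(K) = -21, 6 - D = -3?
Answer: -158860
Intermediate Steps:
D = 9 (D = 6 - 1*(-3) = 6 + 3 = 9)
o = 277 (o = 7 + 270 = 277)
T(J, m) = -9 + m (T(J, m) = m - 1*9 = m - 9 = -9 + m)
(T(-13, -8) + o)*(Z(14 - 12) - 1*590) = ((-9 - 8) + 277)*(-21 - 1*590) = (-17 + 277)*(-21 - 590) = 260*(-611) = -158860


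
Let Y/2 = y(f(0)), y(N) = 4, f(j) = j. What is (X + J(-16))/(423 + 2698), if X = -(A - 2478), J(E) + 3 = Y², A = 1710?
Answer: 829/3121 ≈ 0.26562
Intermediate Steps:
Y = 8 (Y = 2*4 = 8)
J(E) = 61 (J(E) = -3 + 8² = -3 + 64 = 61)
X = 768 (X = -(1710 - 2478) = -1*(-768) = 768)
(X + J(-16))/(423 + 2698) = (768 + 61)/(423 + 2698) = 829/3121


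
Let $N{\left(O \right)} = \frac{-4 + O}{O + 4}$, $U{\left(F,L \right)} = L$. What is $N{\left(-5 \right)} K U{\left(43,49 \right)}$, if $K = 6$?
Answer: $2646$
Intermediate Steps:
$N{\left(O \right)} = \frac{-4 + O}{4 + O}$
$N{\left(-5 \right)} K U{\left(43,49 \right)} = \frac{-4 - 5}{4 - 5} \cdot 6 \cdot 49 = \frac{1}{-1} \left(-9\right) 6 \cdot 49 = \left(-1\right) \left(-9\right) 6 \cdot 49 = 9 \cdot 6 \cdot 49 = 54 \cdot 49 = 2646$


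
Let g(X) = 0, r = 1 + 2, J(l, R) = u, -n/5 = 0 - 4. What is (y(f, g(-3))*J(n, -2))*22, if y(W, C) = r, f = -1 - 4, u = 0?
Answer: 0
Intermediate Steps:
n = 20 (n = -5*(0 - 4) = -5*(-4) = 20)
J(l, R) = 0
r = 3
f = -5
y(W, C) = 3
(y(f, g(-3))*J(n, -2))*22 = (3*0)*22 = 0*22 = 0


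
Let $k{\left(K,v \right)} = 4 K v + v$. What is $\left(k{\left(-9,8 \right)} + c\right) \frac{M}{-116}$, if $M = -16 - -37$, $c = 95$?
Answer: $\frac{3885}{116} \approx 33.491$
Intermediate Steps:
$k{\left(K,v \right)} = v + 4 K v$ ($k{\left(K,v \right)} = 4 K v + v = v + 4 K v$)
$M = 21$ ($M = -16 + 37 = 21$)
$\left(k{\left(-9,8 \right)} + c\right) \frac{M}{-116} = \left(8 \left(1 + 4 \left(-9\right)\right) + 95\right) \frac{21}{-116} = \left(8 \left(1 - 36\right) + 95\right) 21 \left(- \frac{1}{116}\right) = \left(8 \left(-35\right) + 95\right) \left(- \frac{21}{116}\right) = \left(-280 + 95\right) \left(- \frac{21}{116}\right) = \left(-185\right) \left(- \frac{21}{116}\right) = \frac{3885}{116}$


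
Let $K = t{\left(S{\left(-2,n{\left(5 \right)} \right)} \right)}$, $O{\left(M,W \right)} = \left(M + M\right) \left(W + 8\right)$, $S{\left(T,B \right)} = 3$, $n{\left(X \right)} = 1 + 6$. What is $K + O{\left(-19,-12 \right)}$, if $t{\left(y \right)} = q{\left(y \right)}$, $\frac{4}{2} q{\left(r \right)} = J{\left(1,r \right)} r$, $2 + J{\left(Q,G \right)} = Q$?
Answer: $\frac{301}{2} \approx 150.5$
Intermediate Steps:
$J{\left(Q,G \right)} = -2 + Q$
$n{\left(X \right)} = 7$
$q{\left(r \right)} = - \frac{r}{2}$ ($q{\left(r \right)} = \frac{\left(-2 + 1\right) r}{2} = \frac{\left(-1\right) r}{2} = - \frac{r}{2}$)
$t{\left(y \right)} = - \frac{y}{2}$
$O{\left(M,W \right)} = 2 M \left(8 + W\right)$
$K = - \frac{3}{2}$ ($K = \left(- \frac{1}{2}\right) 3 = - \frac{3}{2} \approx -1.5$)
$K + O{\left(-19,-12 \right)} = - \frac{3}{2} + 2 \left(-19\right) \left(8 - 12\right) = - \frac{3}{2} + 2 \left(-19\right) \left(-4\right) = - \frac{3}{2} + 152 = \frac{301}{2}$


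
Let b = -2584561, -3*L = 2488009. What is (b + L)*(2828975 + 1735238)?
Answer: -46745263768396/3 ≈ -1.5582e+13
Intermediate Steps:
L = -2488009/3 (L = -⅓*2488009 = -2488009/3 ≈ -8.2934e+5)
(b + L)*(2828975 + 1735238) = (-2584561 - 2488009/3)*(2828975 + 1735238) = -10241692/3*4564213 = -46745263768396/3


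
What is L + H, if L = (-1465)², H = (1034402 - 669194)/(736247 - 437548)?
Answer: 641075626483/298699 ≈ 2.1462e+6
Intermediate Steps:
H = 365208/298699 ≈ 1.2227
L = 2146225
L + H = 2146225 + 365208/298699 = 641075626483/298699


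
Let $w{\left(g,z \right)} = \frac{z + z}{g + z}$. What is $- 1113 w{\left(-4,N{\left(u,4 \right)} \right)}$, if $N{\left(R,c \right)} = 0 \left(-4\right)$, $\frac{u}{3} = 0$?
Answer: $0$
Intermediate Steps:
$u = 0$ ($u = 3 \cdot 0 = 0$)
$N{\left(R,c \right)} = 0$
$w{\left(g,z \right)} = \frac{2 z}{g + z}$
$- 1113 w{\left(-4,N{\left(u,4 \right)} \right)} = - 1113 \cdot 2 \cdot 0 \frac{1}{-4 + 0} = - 1113 \cdot 2 \cdot 0 \frac{1}{-4} = - 1113 \cdot 2 \cdot 0 \left(- \frac{1}{4}\right) = \left(-1113\right) 0 = 0$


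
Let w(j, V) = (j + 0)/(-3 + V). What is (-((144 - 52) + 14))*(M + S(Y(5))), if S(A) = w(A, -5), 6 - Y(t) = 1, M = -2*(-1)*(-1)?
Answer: 1113/4 ≈ 278.25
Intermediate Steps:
w(j, V) = j/(-3 + V)
M = -2 (M = 2*(-1) = -2)
Y(t) = 5 (Y(t) = 6 - 1*1 = 6 - 1 = 5)
S(A) = -A/8 (S(A) = A/(-3 - 5) = A/(-8) = A*(-⅛) = -A/8)
(-((144 - 52) + 14))*(M + S(Y(5))) = (-((144 - 52) + 14))*(-2 - ⅛*5) = (-(92 + 14))*(-2 - 5/8) = -1*106*(-21/8) = -106*(-21/8) = 1113/4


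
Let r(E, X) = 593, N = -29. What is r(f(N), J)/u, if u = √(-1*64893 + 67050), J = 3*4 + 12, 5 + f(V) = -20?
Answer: 593*√2157/2157 ≈ 12.768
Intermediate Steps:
f(V) = -25 (f(V) = -5 - 20 = -25)
J = 24 (J = 12 + 12 = 24)
u = √2157 (u = √(-64893 + 67050) = √2157 ≈ 46.443)
r(f(N), J)/u = 593/(√2157) = 593*(√2157/2157) = 593*√2157/2157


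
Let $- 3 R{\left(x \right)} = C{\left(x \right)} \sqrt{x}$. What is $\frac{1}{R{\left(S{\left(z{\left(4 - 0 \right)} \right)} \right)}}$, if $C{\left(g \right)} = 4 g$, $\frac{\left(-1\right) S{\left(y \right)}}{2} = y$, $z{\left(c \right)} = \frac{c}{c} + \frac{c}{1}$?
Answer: $- \frac{3 i \sqrt{10}}{400} \approx - 0.023717 i$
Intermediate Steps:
$z{\left(c \right)} = 1 + c$ ($z{\left(c \right)} = 1 + c 1 = 1 + c$)
$S{\left(y \right)} = - 2 y$
$R{\left(x \right)} = - \frac{4 x^{\frac{3}{2}}}{3}$ ($R{\left(x \right)} = - \frac{4 x \sqrt{x}}{3} = - \frac{4 x^{\frac{3}{2}}}{3}$)
$\frac{1}{R{\left(S{\left(z{\left(4 - 0 \right)} \right)} \right)}} = \frac{1}{\left(- \frac{4}{3}\right) \left(- 2 \left(1 + \left(4 - 0\right)\right)\right)^{\frac{3}{2}}} = \frac{1}{\left(- \frac{4}{3}\right) \left(- 2 \left(1 + \left(4 + 0\right)\right)\right)^{\frac{3}{2}}} = \frac{1}{\left(- \frac{4}{3}\right) \left(- 2 \left(1 + 4\right)\right)^{\frac{3}{2}}} = \frac{1}{\left(- \frac{4}{3}\right) \left(\left(-2\right) 5\right)^{\frac{3}{2}}} = \frac{1}{\left(- \frac{4}{3}\right) \left(-10\right)^{\frac{3}{2}}} = \frac{1}{\left(- \frac{4}{3}\right) \left(- 10 i \sqrt{10}\right)} = \frac{1}{\frac{40}{3} i \sqrt{10}} = - \frac{3 i \sqrt{10}}{400}$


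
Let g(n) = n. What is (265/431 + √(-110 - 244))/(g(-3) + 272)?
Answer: 265/115939 + I*√354/269 ≈ 0.0022857 + 0.069944*I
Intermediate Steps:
(265/431 + √(-110 - 244))/(g(-3) + 272) = (265/431 + √(-110 - 244))/(-3 + 272) = (265*(1/431) + √(-354))/269 = (265/431 + I*√354)*(1/269) = 265/115939 + I*√354/269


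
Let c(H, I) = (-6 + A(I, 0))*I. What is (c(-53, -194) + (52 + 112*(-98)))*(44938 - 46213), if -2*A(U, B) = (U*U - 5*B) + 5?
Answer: -4642806675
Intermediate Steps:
A(U, B) = -5/2 - U**2/2 + 5*B/2 (A(U, B) = -((U*U - 5*B) + 5)/2 = -((U**2 - 5*B) + 5)/2 = -(5 + U**2 - 5*B)/2 = -5/2 - U**2/2 + 5*B/2)
c(H, I) = I*(-17/2 - I**2/2) (c(H, I) = (-6 + (-5/2 - I**2/2 + (5/2)*0))*I = (-6 + (-5/2 - I**2/2 + 0))*I = (-6 + (-5/2 - I**2/2))*I = (-17/2 - I**2/2)*I = I*(-17/2 - I**2/2))
(c(-53, -194) + (52 + 112*(-98)))*(44938 - 46213) = (-1/2*(-194)*(17 + (-194)**2) + (52 + 112*(-98)))*(44938 - 46213) = (-1/2*(-194)*(17 + 37636) + (52 - 10976))*(-1275) = (-1/2*(-194)*37653 - 10924)*(-1275) = (3652341 - 10924)*(-1275) = 3641417*(-1275) = -4642806675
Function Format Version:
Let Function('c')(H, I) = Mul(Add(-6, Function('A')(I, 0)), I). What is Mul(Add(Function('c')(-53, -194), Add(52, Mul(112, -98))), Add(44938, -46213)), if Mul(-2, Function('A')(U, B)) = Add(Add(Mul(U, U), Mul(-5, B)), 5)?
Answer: -4642806675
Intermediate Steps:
Function('A')(U, B) = Add(Rational(-5, 2), Mul(Rational(-1, 2), Pow(U, 2)), Mul(Rational(5, 2), B)) (Function('A')(U, B) = Mul(Rational(-1, 2), Add(Add(Mul(U, U), Mul(-5, B)), 5)) = Mul(Rational(-1, 2), Add(Add(Pow(U, 2), Mul(-5, B)), 5)) = Mul(Rational(-1, 2), Add(5, Pow(U, 2), Mul(-5, B))) = Add(Rational(-5, 2), Mul(Rational(-1, 2), Pow(U, 2)), Mul(Rational(5, 2), B)))
Function('c')(H, I) = Mul(I, Add(Rational(-17, 2), Mul(Rational(-1, 2), Pow(I, 2)))) (Function('c')(H, I) = Mul(Add(-6, Add(Rational(-5, 2), Mul(Rational(-1, 2), Pow(I, 2)), Mul(Rational(5, 2), 0))), I) = Mul(Add(-6, Add(Rational(-5, 2), Mul(Rational(-1, 2), Pow(I, 2)), 0)), I) = Mul(Add(-6, Add(Rational(-5, 2), Mul(Rational(-1, 2), Pow(I, 2)))), I) = Mul(Add(Rational(-17, 2), Mul(Rational(-1, 2), Pow(I, 2))), I) = Mul(I, Add(Rational(-17, 2), Mul(Rational(-1, 2), Pow(I, 2)))))
Mul(Add(Function('c')(-53, -194), Add(52, Mul(112, -98))), Add(44938, -46213)) = Mul(Add(Mul(Rational(-1, 2), -194, Add(17, Pow(-194, 2))), Add(52, Mul(112, -98))), Add(44938, -46213)) = Mul(Add(Mul(Rational(-1, 2), -194, Add(17, 37636)), Add(52, -10976)), -1275) = Mul(Add(Mul(Rational(-1, 2), -194, 37653), -10924), -1275) = Mul(Add(3652341, -10924), -1275) = Mul(3641417, -1275) = -4642806675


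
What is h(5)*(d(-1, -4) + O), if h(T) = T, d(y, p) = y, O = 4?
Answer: 15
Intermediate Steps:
h(5)*(d(-1, -4) + O) = 5*(-1 + 4) = 5*3 = 15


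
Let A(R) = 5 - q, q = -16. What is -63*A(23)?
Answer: -1323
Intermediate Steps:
A(R) = 21 (A(R) = 5 - 1*(-16) = 5 + 16 = 21)
-63*A(23) = -63*21 = -1323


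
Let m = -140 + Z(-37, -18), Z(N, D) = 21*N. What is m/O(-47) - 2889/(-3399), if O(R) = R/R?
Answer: -1037998/1133 ≈ -916.15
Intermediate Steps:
m = -917 (m = -140 + 21*(-37) = -140 - 777 = -917)
O(R) = 1
m/O(-47) - 2889/(-3399) = -917/1 - 2889/(-3399) = -917*1 - 2889*(-1/3399) = -917 + 963/1133 = -1037998/1133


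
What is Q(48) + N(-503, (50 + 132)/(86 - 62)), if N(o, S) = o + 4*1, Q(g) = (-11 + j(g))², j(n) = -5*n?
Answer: 62502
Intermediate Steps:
Q(g) = (-11 - 5*g)²
N(o, S) = 4 + o (N(o, S) = o + 4 = 4 + o)
Q(48) + N(-503, (50 + 132)/(86 - 62)) = (11 + 5*48)² + (4 - 503) = (11 + 240)² - 499 = 251² - 499 = 63001 - 499 = 62502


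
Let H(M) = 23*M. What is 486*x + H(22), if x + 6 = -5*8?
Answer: -21850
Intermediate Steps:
x = -46 (x = -6 - 5*8 = -6 - 40 = -46)
486*x + H(22) = 486*(-46) + 23*22 = -22356 + 506 = -21850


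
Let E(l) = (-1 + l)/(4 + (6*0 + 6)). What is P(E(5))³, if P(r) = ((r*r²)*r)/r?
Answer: 512/1953125 ≈ 0.00026214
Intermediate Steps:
E(l) = -⅒ + l/10 (E(l) = (-1 + l)/(4 + (0 + 6)) = (-1 + l)/(4 + 6) = (-1 + l)/10 = (-1 + l)*(⅒) = -⅒ + l/10)
P(r) = r³ (P(r) = (r³*r)/r = r⁴/r = r³)
P(E(5))³ = ((-⅒ + (⅒)*5)³)³ = ((-⅒ + ½)³)³ = ((⅖)³)³ = (8/125)³ = 512/1953125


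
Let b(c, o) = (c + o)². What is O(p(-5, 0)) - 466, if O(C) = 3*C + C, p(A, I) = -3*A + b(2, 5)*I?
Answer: -406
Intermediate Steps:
p(A, I) = -3*A + 49*I (p(A, I) = -3*A + (2 + 5)²*I = -3*A + 7²*I = -3*A + 49*I)
O(C) = 4*C
O(p(-5, 0)) - 466 = 4*(-3*(-5) + 49*0) - 466 = 4*(15 + 0) - 466 = 4*15 - 466 = 60 - 466 = -406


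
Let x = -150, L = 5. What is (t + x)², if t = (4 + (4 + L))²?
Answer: 361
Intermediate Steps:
t = 169 (t = (4 + (4 + 5))² = (4 + 9)² = 13² = 169)
(t + x)² = (169 - 150)² = 19² = 361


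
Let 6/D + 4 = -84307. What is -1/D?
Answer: 84311/6 ≈ 14052.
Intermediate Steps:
D = -6/84311 (D = 6/(-4 - 84307) = 6/(-84311) = 6*(-1/84311) = -6/84311 ≈ -7.1165e-5)
-1/D = -1/(-6/84311) = -1*(-84311/6) = 84311/6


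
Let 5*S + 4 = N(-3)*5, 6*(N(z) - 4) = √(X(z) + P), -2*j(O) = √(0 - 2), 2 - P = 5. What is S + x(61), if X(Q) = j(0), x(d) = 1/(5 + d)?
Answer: 1061/330 + √(-12 - 2*I*√2)/12 ≈ 3.2489 - 0.29065*I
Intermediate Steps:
P = -3 (P = 2 - 1*5 = 2 - 5 = -3)
j(O) = -I*√2/2 (j(O) = -√(0 - 2)/2 = -I*√2/2)
X(Q) = -I*√2/2
N(z) = 4 + √(-3 - I*√2/2)/6 (N(z) = 4 + √(-I*√2/2 - 3)/6 = 4 + √(-3 - I*√2/2)/6)
S = 16/5 + √(-12 - 2*I*√2)/12 (S = -⅘ + ((4 + √(-12 - 2*I*√2)/12)*5)/5 = -⅘ + (20 + 5*√(-12 - 2*I*√2)/12)/5 = -⅘ + (4 + √(-12 - 2*I*√2)/12) = 16/5 + √(-12 - 2*I*√2)/12 ≈ 3.2338 - 0.29065*I)
S + x(61) = (16/5 + √(-12 - 2*I*√2)/12) + 1/(5 + 61) = (16/5 + √(-12 - 2*I*√2)/12) + 1/66 = 1061/330 + √(-12 - 2*I*√2)/12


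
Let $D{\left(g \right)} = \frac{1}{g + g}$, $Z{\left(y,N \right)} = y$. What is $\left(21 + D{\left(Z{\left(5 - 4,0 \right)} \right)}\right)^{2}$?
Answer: $\frac{1849}{4} \approx 462.25$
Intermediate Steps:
$D{\left(g \right)} = \frac{1}{2 g}$
$\left(21 + D{\left(Z{\left(5 - 4,0 \right)} \right)}\right)^{2} = \left(21 + \frac{1}{2 \left(5 - 4\right)}\right)^{2} = \left(21 + \frac{1}{2 \cdot 1}\right)^{2} = \left(21 + \frac{1}{2} \cdot 1\right)^{2} = \left(21 + \frac{1}{2}\right)^{2} = \left(\frac{43}{2}\right)^{2} = \frac{1849}{4}$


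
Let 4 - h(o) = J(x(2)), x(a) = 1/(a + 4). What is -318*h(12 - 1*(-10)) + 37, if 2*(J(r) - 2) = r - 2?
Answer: -1781/2 ≈ -890.50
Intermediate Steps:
x(a) = 1/(4 + a)
J(r) = 1 + r/2 (J(r) = 2 + (r - 2)/2 = 2 + (-2 + r)/2 = 2 + (-1 + r/2) = 1 + r/2)
h(o) = 35/12 (h(o) = 4 - (1 + 1/(2*(4 + 2))) = 4 - (1 + (1/2)/6) = 4 - (1 + (1/2)*(1/6)) = 4 - (1 + 1/12) = 4 - 1*13/12 = 4 - 13/12 = 35/12)
-318*h(12 - 1*(-10)) + 37 = -318*35/12 + 37 = -1855/2 + 37 = -1781/2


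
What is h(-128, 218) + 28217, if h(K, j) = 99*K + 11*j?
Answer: 17943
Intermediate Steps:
h(K, j) = 11*j + 99*K
h(-128, 218) + 28217 = (11*218 + 99*(-128)) + 28217 = (2398 - 12672) + 28217 = -10274 + 28217 = 17943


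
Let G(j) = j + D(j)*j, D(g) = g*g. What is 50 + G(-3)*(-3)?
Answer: 140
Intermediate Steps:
D(g) = g²
G(j) = j + j³ (G(j) = j + j²*j = j + j³)
50 + G(-3)*(-3) = 50 + (-3 + (-3)³)*(-3) = 50 + (-3 - 27)*(-3) = 50 - 30*(-3) = 50 + 90 = 140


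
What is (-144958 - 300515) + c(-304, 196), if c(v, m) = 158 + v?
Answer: -445619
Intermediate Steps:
(-144958 - 300515) + c(-304, 196) = (-144958 - 300515) + (158 - 304) = -445473 - 146 = -445619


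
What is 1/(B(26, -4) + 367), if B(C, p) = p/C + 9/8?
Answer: 104/38269 ≈ 0.0027176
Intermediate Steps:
B(C, p) = 9/8 + p/C (B(C, p) = p/C + 9*(⅛) = p/C + 9/8 = 9/8 + p/C)
1/(B(26, -4) + 367) = 1/((9/8 - 4/26) + 367) = 1/((9/8 - 4*1/26) + 367) = 1/((9/8 - 2/13) + 367) = 1/(101/104 + 367) = 1/(38269/104) = 104/38269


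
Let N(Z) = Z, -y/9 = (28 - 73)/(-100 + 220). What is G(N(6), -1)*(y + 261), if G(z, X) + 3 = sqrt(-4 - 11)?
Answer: -6345/8 + 2115*I*sqrt(15)/8 ≈ -793.13 + 1023.9*I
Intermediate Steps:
y = 27/8 (y = -9*(28 - 73)/(-100 + 220) = -(-405)/120 = -9*(-3/8) = 27/8 ≈ 3.3750)
G(z, X) = -3 + I*sqrt(15) (G(z, X) = -3 + sqrt(-4 - 11) = -3 + sqrt(-15) = -3 + I*sqrt(15))
G(N(6), -1)*(y + 261) = (-3 + I*sqrt(15))*(27/8 + 261) = (-3 + I*sqrt(15))*(2115/8) = -6345/8 + 2115*I*sqrt(15)/8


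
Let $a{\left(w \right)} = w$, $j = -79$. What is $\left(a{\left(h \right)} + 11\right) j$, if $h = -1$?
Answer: $-790$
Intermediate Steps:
$\left(a{\left(h \right)} + 11\right) j = \left(-1 + 11\right) \left(-79\right) = 10 \left(-79\right) = -790$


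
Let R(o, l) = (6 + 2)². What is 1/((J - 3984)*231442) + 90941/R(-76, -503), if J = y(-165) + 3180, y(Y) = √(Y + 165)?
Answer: 2115280475653/1488634944 ≈ 1421.0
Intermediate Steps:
y(Y) = √(165 + Y)
R(o, l) = 64 (R(o, l) = 8² = 64)
J = 3180 (J = √(165 - 165) + 3180 = √0 + 3180 = 0 + 3180 = 3180)
1/((J - 3984)*231442) + 90941/R(-76, -503) = 1/((3180 - 3984)*231442) + 90941/64 = (1/231442)/(-804) + 90941*(1/64) = -1/804*1/231442 + 90941/64 = -1/186079368 + 90941/64 = 2115280475653/1488634944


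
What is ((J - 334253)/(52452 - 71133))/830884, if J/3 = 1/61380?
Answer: 6838816379/317574882321840 ≈ 2.1535e-5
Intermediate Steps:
J = 1/20460 (J = 3/61380 = 3*(1/61380) = 1/20460 ≈ 4.8876e-5)
((J - 334253)/(52452 - 71133))/830884 = ((1/20460 - 334253)/(52452 - 71133))/830884 = -6838816379/20460/(-18681)*(1/830884) = -6838816379/20460*(-1/18681)*(1/830884) = (6838816379/382213260)*(1/830884) = 6838816379/317574882321840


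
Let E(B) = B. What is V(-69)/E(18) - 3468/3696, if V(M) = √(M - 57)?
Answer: -289/308 + I*√14/6 ≈ -0.93831 + 0.62361*I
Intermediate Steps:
V(M) = √(-57 + M)
V(-69)/E(18) - 3468/3696 = √(-57 - 69)/18 - 3468/3696 = √(-126)*(1/18) - 3468*1/3696 = (3*I*√14)*(1/18) - 289/308 = I*√14/6 - 289/308 = -289/308 + I*√14/6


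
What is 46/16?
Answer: 23/8 ≈ 2.8750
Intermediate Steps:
46/16 = (1/16)*46 = 23/8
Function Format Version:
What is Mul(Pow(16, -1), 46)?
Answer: Rational(23, 8) ≈ 2.8750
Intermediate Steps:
Mul(Pow(16, -1), 46) = Mul(Rational(1, 16), 46) = Rational(23, 8)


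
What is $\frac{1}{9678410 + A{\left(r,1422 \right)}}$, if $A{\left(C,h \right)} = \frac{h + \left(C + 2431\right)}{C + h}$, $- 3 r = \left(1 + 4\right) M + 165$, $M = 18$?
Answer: $\frac{1337}{12940037938} \approx 1.0332 \cdot 10^{-7}$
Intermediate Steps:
$r = -85$ ($r = - \frac{\left(1 + 4\right) 18 + 165}{3} = - \frac{5 \cdot 18 + 165}{3} = - \frac{90 + 165}{3} = \left(- \frac{1}{3}\right) 255 = -85$)
$A{\left(C,h \right)} = \frac{2431 + C + h}{C + h}$ ($A{\left(C,h \right)} = \frac{h + \left(2431 + C\right)}{C + h} = \frac{2431 + C + h}{C + h}$)
$\frac{1}{9678410 + A{\left(r,1422 \right)}} = \frac{1}{9678410 + \frac{2431 - 85 + 1422}{-85 + 1422}} = \frac{1}{9678410 + \frac{1}{1337} \cdot 3768} = \frac{1}{9678410 + \frac{3768}{1337}} = \frac{1}{\frac{12940037938}{1337}} = \frac{1337}{12940037938}$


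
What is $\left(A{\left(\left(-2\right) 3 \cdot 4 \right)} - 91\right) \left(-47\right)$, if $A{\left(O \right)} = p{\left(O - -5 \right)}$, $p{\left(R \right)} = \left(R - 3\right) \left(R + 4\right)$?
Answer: $-11233$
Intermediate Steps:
$p{\left(R \right)} = \left(-3 + R\right) \left(4 + R\right)$
$A{\left(O \right)} = -7 + O + \left(5 + O\right)^{2}$ ($A{\left(O \right)} = -12 + \left(O - -5\right) + \left(O - -5\right)^{2} = -12 + \left(O + 5\right) + \left(O + 5\right)^{2} = -12 + \left(5 + O\right) + \left(5 + O\right)^{2} = -7 + O + \left(5 + O\right)^{2}$)
$\left(A{\left(\left(-2\right) 3 \cdot 4 \right)} - 91\right) \left(-47\right) = \left(\left(-7 + \left(-2\right) 3 \cdot 4 + \left(5 + \left(-2\right) 3 \cdot 4\right)^{2}\right) - 91\right) \left(-47\right) = \left(\left(-7 - 24 + \left(5 - 24\right)^{2}\right) - 91\right) \left(-47\right) = \left(\left(-7 - 24 + \left(-19\right)^{2}\right) - 91\right) \left(-47\right) = \left(\left(-7 - 24 + 361\right) - 91\right) \left(-47\right) = \left(330 - 91\right) \left(-47\right) = 239 \left(-47\right) = -11233$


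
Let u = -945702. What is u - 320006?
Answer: -1265708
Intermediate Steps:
u - 320006 = -945702 - 320006 = -1265708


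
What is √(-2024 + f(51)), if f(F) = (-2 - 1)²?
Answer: I*√2015 ≈ 44.889*I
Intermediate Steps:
f(F) = 9 (f(F) = (-3)² = 9)
√(-2024 + f(51)) = √(-2024 + 9) = √(-2015) = I*√2015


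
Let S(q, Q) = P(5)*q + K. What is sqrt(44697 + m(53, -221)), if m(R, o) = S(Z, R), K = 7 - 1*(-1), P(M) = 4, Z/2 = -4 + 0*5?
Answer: sqrt(44673) ≈ 211.36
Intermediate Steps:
Z = -8 (Z = 2*(-4 + 0*5) = 2*(-4 + 0) = 2*(-4) = -8)
K = 8 (K = 7 + 1 = 8)
S(q, Q) = 8 + 4*q (S(q, Q) = 4*q + 8 = 8 + 4*q)
m(R, o) = -24 (m(R, o) = 8 + 4*(-8) = 8 - 32 = -24)
sqrt(44697 + m(53, -221)) = sqrt(44697 - 24) = sqrt(44673)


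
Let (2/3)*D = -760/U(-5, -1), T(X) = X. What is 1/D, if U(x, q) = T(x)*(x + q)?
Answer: -1/38 ≈ -0.026316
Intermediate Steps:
U(x, q) = x*(q + x) (U(x, q) = x*(x + q) = x*(q + x))
D = -38 (D = 3*(-760*(-1/(5*(-1 - 5))))/2 = 3*(-760/((-5*(-6))))/2 = 3*(-760/30)/2 = 3*(-760*1/30)/2 = (3/2)*(-76/3) = -38)
1/D = 1/(-38) = -1/38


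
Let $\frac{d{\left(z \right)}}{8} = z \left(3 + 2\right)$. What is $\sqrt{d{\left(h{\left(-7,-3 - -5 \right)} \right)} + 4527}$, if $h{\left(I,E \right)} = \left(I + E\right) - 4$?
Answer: $3 \sqrt{463} \approx 64.552$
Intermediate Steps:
$h{\left(I,E \right)} = -4 + E + I$ ($h{\left(I,E \right)} = \left(E + I\right) - 4 = -4 + E + I$)
$d{\left(z \right)} = 40 z$ ($d{\left(z \right)} = 8 z \left(3 + 2\right) = 8 z 5 = 8 \cdot 5 z = 40 z$)
$\sqrt{d{\left(h{\left(-7,-3 - -5 \right)} \right)} + 4527} = \sqrt{40 \left(-4 - -2 - 7\right) + 4527} = \sqrt{40 \left(-4 + \left(-3 + 5\right) - 7\right) + 4527} = \sqrt{40 \left(-4 + 2 - 7\right) + 4527} = \sqrt{40 \left(-9\right) + 4527} = \sqrt{-360 + 4527} = \sqrt{4167} = 3 \sqrt{463}$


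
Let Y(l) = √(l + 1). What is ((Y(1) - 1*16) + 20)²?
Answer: (4 + √2)² ≈ 29.314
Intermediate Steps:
Y(l) = √(1 + l)
((Y(1) - 1*16) + 20)² = ((√(1 + 1) - 1*16) + 20)² = ((√2 - 16) + 20)² = ((-16 + √2) + 20)² = (4 + √2)²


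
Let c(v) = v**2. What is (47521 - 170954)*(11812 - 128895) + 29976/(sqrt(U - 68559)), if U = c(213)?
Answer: 14451905939 - 4996*I*sqrt(23190)/3865 ≈ 1.4452e+10 - 196.84*I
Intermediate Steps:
U = 45369 (U = 213**2 = 45369)
(47521 - 170954)*(11812 - 128895) + 29976/(sqrt(U - 68559)) = (47521 - 170954)*(11812 - 128895) + 29976/(sqrt(45369 - 68559)) = -123433*(-117083) + 29976/(sqrt(-23190)) = 14451905939 + 29976/((I*sqrt(23190))) = 14451905939 + 29976*(-I*sqrt(23190)/23190) = 14451905939 - 4996*I*sqrt(23190)/3865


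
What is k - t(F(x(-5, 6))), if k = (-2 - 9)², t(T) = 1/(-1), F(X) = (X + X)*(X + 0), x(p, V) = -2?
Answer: 122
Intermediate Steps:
F(X) = 2*X² (F(X) = (2*X)*X = 2*X²)
t(T) = -1
k = 121 (k = (-11)² = 121)
k - t(F(x(-5, 6))) = 121 - 1*(-1) = 121 + 1 = 122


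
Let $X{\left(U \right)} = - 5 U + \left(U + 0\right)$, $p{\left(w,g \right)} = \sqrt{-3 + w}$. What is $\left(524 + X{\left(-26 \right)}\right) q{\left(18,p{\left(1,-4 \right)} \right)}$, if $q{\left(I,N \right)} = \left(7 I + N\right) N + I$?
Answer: $10048 + 79128 i \sqrt{2} \approx 10048.0 + 1.119 \cdot 10^{5} i$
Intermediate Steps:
$q{\left(I,N \right)} = I + N \left(N + 7 I\right)$ ($q{\left(I,N \right)} = \left(N + 7 I\right) N + I = N \left(N + 7 I\right) + I = I + N \left(N + 7 I\right)$)
$X{\left(U \right)} = - 4 U$ ($X{\left(U \right)} = - 5 U + U = - 4 U$)
$\left(524 + X{\left(-26 \right)}\right) q{\left(18,p{\left(1,-4 \right)} \right)} = \left(524 - -104\right) \left(18 + \left(\sqrt{-3 + 1}\right)^{2} + 7 \cdot 18 \sqrt{-3 + 1}\right) = \left(524 + 104\right) \left(18 + \left(\sqrt{-2}\right)^{2} + 7 \cdot 18 \sqrt{-2}\right) = 628 \left(18 + \left(i \sqrt{2}\right)^{2} + 7 \cdot 18 i \sqrt{2}\right) = 628 \left(18 - 2 + 126 i \sqrt{2}\right) = 628 \left(16 + 126 i \sqrt{2}\right) = 10048 + 79128 i \sqrt{2}$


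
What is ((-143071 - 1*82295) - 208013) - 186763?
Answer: -620142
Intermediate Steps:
((-143071 - 1*82295) - 208013) - 186763 = ((-143071 - 82295) - 208013) - 186763 = (-225366 - 208013) - 186763 = -433379 - 186763 = -620142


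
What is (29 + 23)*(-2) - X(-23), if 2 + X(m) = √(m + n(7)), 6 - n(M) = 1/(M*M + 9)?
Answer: -102 - I*√57246/58 ≈ -102.0 - 4.1252*I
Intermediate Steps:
n(M) = 6 - 1/(9 + M²) (n(M) = 6 - 1/(M*M + 9) = 6 - 1/(M² + 9) = 6 - 1/(9 + M²))
X(m) = -2 + √(347/58 + m) (X(m) = -2 + √(m + (53 + 6*7²)/(9 + 7²)) = -2 + √(m + (53 + 6*49)/(9 + 49)) = -2 + √(m + (53 + 294)/58) = -2 + √(m + (1/58)*347) = -2 + √(m + 347/58) = -2 + √(347/58 + m))
(29 + 23)*(-2) - X(-23) = (29 + 23)*(-2) - (-2 + √(20126 + 3364*(-23))/58) = 52*(-2) - (-2 + √(20126 - 77372)/58) = -104 - (-2 + √(-57246)/58) = -104 - (-2 + (I*√57246)/58) = -104 - (-2 + I*√57246/58) = -104 + (2 - I*√57246/58) = -102 - I*√57246/58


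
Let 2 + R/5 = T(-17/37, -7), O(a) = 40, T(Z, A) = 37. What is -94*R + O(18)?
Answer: -16410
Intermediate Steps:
R = 175 (R = -10 + 5*37 = -10 + 185 = 175)
-94*R + O(18) = -94*175 + 40 = -16450 + 40 = -16410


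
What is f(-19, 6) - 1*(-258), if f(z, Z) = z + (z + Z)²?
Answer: 408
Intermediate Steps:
f(z, Z) = z + (Z + z)²
f(-19, 6) - 1*(-258) = (-19 + (6 - 19)²) - 1*(-258) = (-19 + (-13)²) + 258 = (-19 + 169) + 258 = 150 + 258 = 408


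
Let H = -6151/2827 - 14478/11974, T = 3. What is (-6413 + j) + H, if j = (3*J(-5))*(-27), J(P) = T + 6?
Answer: -120937419048/16925249 ≈ -7145.4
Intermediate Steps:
H = -57290690/16925249 (H = -6151*1/2827 - 14478*1/11974 = -6151/2827 - 7239/5987 = -57290690/16925249 ≈ -3.3849)
J(P) = 9 (J(P) = 3 + 6 = 9)
j = -729 (j = (3*9)*(-27) = 27*(-27) = -729)
(-6413 + j) + H = (-6413 - 729) - 57290690/16925249 = -7142 - 57290690/16925249 = -120937419048/16925249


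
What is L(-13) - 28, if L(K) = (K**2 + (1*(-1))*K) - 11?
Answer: 143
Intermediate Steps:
L(K) = -11 + K**2 - K (L(K) = (K**2 - K) - 11 = -11 + K**2 - K)
L(-13) - 28 = (-11 + (-13)**2 - 1*(-13)) - 28 = (-11 + 169 + 13) - 28 = 171 - 28 = 143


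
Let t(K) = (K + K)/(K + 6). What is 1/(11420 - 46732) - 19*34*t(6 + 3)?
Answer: -136869317/176560 ≈ -775.20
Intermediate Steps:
t(K) = 2*K/(6 + K) (t(K) = (2*K)/(6 + K) = 2*K/(6 + K))
1/(11420 - 46732) - 19*34*t(6 + 3) = 1/(11420 - 46732) - 19*34*2*(6 + 3)/(6 + (6 + 3)) = 1/(-35312) - 646*2*9/(6 + 9) = -1/35312 - 646*2*9/15 = -1/35312 - 646*2*9*(1/15) = -1/35312 - 646*6/5 = -1/35312 - 1*3876/5 = -1/35312 - 3876/5 = -136869317/176560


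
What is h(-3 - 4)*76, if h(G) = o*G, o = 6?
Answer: -3192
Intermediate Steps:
h(G) = 6*G
h(-3 - 4)*76 = (6*(-3 - 4))*76 = (6*(-7))*76 = -42*76 = -3192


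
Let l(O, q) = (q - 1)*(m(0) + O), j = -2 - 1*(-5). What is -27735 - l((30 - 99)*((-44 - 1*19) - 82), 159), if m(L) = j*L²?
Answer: -1608525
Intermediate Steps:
j = 3 (j = -2 + 5 = 3)
m(L) = 3*L²
l(O, q) = O*(-1 + q) (l(O, q) = (q - 1)*(3*0² + O) = (-1 + q)*(3*0 + O) = (-1 + q)*(0 + O) = (-1 + q)*O = O*(-1 + q))
-27735 - l((30 - 99)*((-44 - 1*19) - 82), 159) = -27735 - (30 - 99)*((-44 - 1*19) - 82)*(-1 + 159) = -27735 - (-69*((-44 - 19) - 82))*158 = -27735 - (-69*(-63 - 82))*158 = -27735 - (-69*(-145))*158 = -27735 - 10005*158 = -27735 - 1*1580790 = -27735 - 1580790 = -1608525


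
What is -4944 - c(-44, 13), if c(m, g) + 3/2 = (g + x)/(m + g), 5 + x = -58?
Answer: -306535/62 ≈ -4944.1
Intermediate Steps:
x = -63 (x = -5 - 58 = -63)
c(m, g) = -3/2 + (-63 + g)/(g + m) (c(m, g) = -3/2 + (g - 63)/(m + g) = -3/2 + (-63 + g)/(g + m))
-4944 - c(-44, 13) = -4944 - (-126 - 1*13 - 3*(-44))/(2*(13 - 44)) = -4944 - (-126 - 13 + 132)/(2*(-31)) = -4944 - (-1)*(-7)/(2*31) = -4944 - 1*7/62 = -4944 - 7/62 = -306535/62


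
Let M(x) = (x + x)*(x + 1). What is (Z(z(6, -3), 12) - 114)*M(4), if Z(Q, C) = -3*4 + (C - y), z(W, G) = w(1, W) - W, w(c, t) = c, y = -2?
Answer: -4480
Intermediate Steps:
M(x) = 2*x*(1 + x) (M(x) = (2*x)*(1 + x) = 2*x*(1 + x))
z(W, G) = 1 - W
Z(Q, C) = -10 + C (Z(Q, C) = -3*4 + (C - 1*(-2)) = -12 + (C + 2) = -12 + (2 + C) = -10 + C)
(Z(z(6, -3), 12) - 114)*M(4) = ((-10 + 12) - 114)*(2*4*(1 + 4)) = (2 - 114)*(2*4*5) = -112*40 = -4480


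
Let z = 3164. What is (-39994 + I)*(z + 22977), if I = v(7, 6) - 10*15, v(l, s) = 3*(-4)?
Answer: -1049717996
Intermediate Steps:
v(l, s) = -12
I = -162 (I = -12 - 10*15 = -12 - 150 = -162)
(-39994 + I)*(z + 22977) = (-39994 - 162)*(3164 + 22977) = -40156*26141 = -1049717996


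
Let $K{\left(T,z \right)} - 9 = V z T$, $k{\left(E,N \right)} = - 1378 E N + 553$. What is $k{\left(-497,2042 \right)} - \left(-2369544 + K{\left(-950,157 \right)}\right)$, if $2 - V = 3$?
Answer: $1400717310$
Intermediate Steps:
$V = -1$ ($V = 2 - 3 = -1$)
$k{\left(E,N \right)} = 553 - 1378 E N$ ($k{\left(E,N \right)} = - 1378 E N + 553 = 553 - 1378 E N$)
$K{\left(T,z \right)} = 9 - T z$ ($K{\left(T,z \right)} = 9 + - z T = 9 - T z$)
$k{\left(-497,2042 \right)} - \left(-2369544 + K{\left(-950,157 \right)}\right) = \left(553 - \left(-684866\right) 2042\right) + \left(2369544 - \left(9 - \left(-950\right) 157\right)\right) = \left(553 + 1398496372\right) + \left(2369544 - \left(9 + 149150\right)\right) = 1398496925 + \left(2369544 - 149159\right) = 1398496925 + 2220385 = 1400717310$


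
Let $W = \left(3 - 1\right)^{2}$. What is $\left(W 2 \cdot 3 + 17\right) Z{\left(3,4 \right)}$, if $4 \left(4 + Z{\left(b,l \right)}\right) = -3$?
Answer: $- \frac{779}{4} \approx -194.75$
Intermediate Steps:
$Z{\left(b,l \right)} = - \frac{19}{4}$ ($Z{\left(b,l \right)} = -4 + \frac{1}{4} \left(-3\right) = -4 - \frac{3}{4} = - \frac{19}{4}$)
$W = 4$ ($W = 2^{2} = 4$)
$\left(W 2 \cdot 3 + 17\right) Z{\left(3,4 \right)} = \left(4 \cdot 2 \cdot 3 + 17\right) \left(- \frac{19}{4}\right) = \left(8 \cdot 3 + 17\right) \left(- \frac{19}{4}\right) = \left(24 + 17\right) \left(- \frac{19}{4}\right) = 41 \left(- \frac{19}{4}\right) = - \frac{779}{4}$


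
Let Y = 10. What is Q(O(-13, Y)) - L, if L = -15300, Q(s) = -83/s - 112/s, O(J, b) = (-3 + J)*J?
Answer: 244785/16 ≈ 15299.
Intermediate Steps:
O(J, b) = J*(-3 + J)
Q(s) = -195/s
Q(O(-13, Y)) - L = -195*(-1/(13*(-3 - 13))) - 1*(-15300) = -195/((-13*(-16))) + 15300 = -195/208 + 15300 = -195*1/208 + 15300 = -15/16 + 15300 = 244785/16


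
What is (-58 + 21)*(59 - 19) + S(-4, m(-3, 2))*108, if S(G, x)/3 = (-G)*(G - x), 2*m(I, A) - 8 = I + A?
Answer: -11200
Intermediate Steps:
m(I, A) = 4 + A/2 + I/2 (m(I, A) = 4 + (I + A)/2 = 4 + (A + I)/2 = 4 + (A/2 + I/2) = 4 + A/2 + I/2)
S(G, x) = -3*G*(G - x) (S(G, x) = 3*((-G)*(G - x)) = 3*(-G*(G - x)) = -3*G*(G - x))
(-58 + 21)*(59 - 19) + S(-4, m(-3, 2))*108 = (-58 + 21)*(59 - 19) + (3*(-4)*((4 + (½)*2 + (½)*(-3)) - 1*(-4)))*108 = -37*40 + (3*(-4)*((4 + 1 - 3/2) + 4))*108 = -1480 + (3*(-4)*(7/2 + 4))*108 = -1480 + (3*(-4)*(15/2))*108 = -1480 - 90*108 = -1480 - 9720 = -11200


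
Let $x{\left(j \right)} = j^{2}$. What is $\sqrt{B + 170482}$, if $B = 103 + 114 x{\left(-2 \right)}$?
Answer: $\sqrt{171041} \approx 413.57$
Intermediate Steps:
$B = 559$ ($B = 103 + 114 \left(-2\right)^{2} = 103 + 114 \cdot 4 = 103 + 456 = 559$)
$\sqrt{B + 170482} = \sqrt{559 + 170482} = \sqrt{171041}$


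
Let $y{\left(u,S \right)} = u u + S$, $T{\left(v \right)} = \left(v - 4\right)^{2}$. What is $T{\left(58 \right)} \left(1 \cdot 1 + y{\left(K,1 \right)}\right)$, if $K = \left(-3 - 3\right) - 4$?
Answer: $297432$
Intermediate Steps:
$T{\left(v \right)} = \left(-4 + v\right)^{2}$
$K = -10$ ($K = -6 - 4 = -10$)
$y{\left(u,S \right)} = S + u^{2}$ ($y{\left(u,S \right)} = u^{2} + S = S + u^{2}$)
$T{\left(58 \right)} \left(1 \cdot 1 + y{\left(K,1 \right)}\right) = \left(-4 + 58\right)^{2} \left(1 \cdot 1 + \left(1 + \left(-10\right)^{2}\right)\right) = 54^{2} \left(1 + \left(1 + 100\right)\right) = 2916 \left(1 + 101\right) = 2916 \cdot 102 = 297432$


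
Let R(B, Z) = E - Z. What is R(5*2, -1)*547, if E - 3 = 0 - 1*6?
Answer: -1094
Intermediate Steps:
E = -3 (E = 3 + (0 - 1*6) = 3 + (0 - 6) = 3 - 6 = -3)
R(B, Z) = -3 - Z
R(5*2, -1)*547 = (-3 - 1*(-1))*547 = (-3 + 1)*547 = -2*547 = -1094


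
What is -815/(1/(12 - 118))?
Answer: 86390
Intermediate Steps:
-815/(1/(12 - 118)) = -815/(1/(-106)) = -815/(-1/106) = -815*(-106) = 86390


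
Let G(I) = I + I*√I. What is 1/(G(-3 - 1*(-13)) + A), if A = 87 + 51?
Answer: 37/5226 - 5*√10/10452 ≈ 0.0055672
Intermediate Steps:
A = 138
G(I) = I + I^(3/2)
1/(G(-3 - 1*(-13)) + A) = 1/(((-3 - 1*(-13)) + (-3 - 1*(-13))^(3/2)) + 138) = 1/(((-3 + 13) + (-3 + 13)^(3/2)) + 138) = 1/((10 + 10^(3/2)) + 138) = 1/((10 + 10*√10) + 138) = 1/(148 + 10*√10)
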